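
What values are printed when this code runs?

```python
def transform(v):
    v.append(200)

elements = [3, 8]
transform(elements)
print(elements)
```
[3, 8, 200]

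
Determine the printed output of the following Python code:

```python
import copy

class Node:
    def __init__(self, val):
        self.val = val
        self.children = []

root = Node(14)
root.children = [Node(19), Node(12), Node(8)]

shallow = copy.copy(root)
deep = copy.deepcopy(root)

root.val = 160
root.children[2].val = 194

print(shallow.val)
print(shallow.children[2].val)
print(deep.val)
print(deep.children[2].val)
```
14
194
14
8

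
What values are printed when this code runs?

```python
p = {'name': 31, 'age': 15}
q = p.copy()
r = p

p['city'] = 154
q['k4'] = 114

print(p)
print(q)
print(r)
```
{'name': 31, 'age': 15, 'city': 154}
{'name': 31, 'age': 15, 'k4': 114}
{'name': 31, 'age': 15, 'city': 154}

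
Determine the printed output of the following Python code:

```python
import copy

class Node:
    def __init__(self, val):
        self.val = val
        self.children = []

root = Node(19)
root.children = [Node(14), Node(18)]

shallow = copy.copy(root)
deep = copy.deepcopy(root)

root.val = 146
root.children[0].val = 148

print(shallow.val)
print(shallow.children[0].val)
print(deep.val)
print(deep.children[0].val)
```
19
148
19
14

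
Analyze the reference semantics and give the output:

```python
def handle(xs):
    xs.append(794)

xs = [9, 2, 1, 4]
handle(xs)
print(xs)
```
[9, 2, 1, 4, 794]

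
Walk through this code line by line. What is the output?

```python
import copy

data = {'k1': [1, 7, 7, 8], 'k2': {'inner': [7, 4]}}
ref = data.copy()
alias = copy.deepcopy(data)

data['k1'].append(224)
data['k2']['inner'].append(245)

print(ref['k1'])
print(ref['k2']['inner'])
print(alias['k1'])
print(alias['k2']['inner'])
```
[1, 7, 7, 8, 224]
[7, 4, 245]
[1, 7, 7, 8]
[7, 4]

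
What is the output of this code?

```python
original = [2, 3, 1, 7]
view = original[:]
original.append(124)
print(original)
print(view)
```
[2, 3, 1, 7, 124]
[2, 3, 1, 7]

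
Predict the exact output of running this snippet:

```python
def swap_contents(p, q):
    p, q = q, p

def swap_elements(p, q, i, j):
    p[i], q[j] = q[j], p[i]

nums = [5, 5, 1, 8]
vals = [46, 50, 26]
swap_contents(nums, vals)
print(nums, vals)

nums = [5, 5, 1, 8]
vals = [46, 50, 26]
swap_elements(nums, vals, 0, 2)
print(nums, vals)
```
[5, 5, 1, 8] [46, 50, 26]
[26, 5, 1, 8] [46, 50, 5]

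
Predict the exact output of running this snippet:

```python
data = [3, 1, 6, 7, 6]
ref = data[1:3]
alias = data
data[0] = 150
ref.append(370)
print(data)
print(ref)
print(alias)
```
[150, 1, 6, 7, 6]
[1, 6, 370]
[150, 1, 6, 7, 6]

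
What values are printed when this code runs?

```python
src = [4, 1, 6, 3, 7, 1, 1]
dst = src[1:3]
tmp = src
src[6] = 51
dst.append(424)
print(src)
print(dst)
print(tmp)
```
[4, 1, 6, 3, 7, 1, 51]
[1, 6, 424]
[4, 1, 6, 3, 7, 1, 51]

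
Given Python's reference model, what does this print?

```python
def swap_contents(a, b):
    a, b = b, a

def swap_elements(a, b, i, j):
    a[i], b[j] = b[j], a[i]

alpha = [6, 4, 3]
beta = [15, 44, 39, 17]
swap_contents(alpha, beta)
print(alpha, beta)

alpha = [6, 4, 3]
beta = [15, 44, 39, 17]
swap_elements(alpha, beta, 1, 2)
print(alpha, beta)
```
[6, 4, 3] [15, 44, 39, 17]
[6, 39, 3] [15, 44, 4, 17]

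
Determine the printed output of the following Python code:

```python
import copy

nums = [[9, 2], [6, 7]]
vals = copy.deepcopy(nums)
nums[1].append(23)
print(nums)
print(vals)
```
[[9, 2], [6, 7, 23]]
[[9, 2], [6, 7]]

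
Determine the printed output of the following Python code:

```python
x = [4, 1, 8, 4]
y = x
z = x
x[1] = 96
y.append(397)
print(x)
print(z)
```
[4, 96, 8, 4, 397]
[4, 96, 8, 4, 397]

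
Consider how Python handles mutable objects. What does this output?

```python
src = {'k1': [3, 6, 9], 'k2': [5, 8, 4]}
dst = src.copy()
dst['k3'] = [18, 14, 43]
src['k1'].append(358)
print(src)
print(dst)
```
{'k1': [3, 6, 9, 358], 'k2': [5, 8, 4]}
{'k1': [3, 6, 9, 358], 'k2': [5, 8, 4], 'k3': [18, 14, 43]}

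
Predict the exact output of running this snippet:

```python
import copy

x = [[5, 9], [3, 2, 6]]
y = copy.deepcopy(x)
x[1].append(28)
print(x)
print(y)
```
[[5, 9], [3, 2, 6, 28]]
[[5, 9], [3, 2, 6]]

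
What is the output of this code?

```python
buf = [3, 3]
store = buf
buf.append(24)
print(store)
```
[3, 3, 24]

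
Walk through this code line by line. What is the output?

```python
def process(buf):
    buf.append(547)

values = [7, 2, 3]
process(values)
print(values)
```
[7, 2, 3, 547]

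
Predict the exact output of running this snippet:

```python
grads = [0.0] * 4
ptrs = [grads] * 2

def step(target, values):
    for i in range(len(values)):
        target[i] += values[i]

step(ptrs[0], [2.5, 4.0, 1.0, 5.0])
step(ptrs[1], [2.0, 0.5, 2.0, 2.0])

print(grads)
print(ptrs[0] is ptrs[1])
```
[4.5, 4.5, 3.0, 7.0]
True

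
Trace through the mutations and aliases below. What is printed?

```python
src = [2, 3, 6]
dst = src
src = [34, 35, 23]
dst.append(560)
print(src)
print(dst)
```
[34, 35, 23]
[2, 3, 6, 560]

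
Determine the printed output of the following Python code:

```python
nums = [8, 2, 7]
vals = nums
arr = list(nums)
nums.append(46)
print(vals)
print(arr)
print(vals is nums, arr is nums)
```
[8, 2, 7, 46]
[8, 2, 7]
True False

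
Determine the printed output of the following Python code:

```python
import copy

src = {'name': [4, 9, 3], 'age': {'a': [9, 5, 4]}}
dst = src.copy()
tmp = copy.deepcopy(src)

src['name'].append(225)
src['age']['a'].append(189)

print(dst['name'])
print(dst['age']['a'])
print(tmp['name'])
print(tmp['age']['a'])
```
[4, 9, 3, 225]
[9, 5, 4, 189]
[4, 9, 3]
[9, 5, 4]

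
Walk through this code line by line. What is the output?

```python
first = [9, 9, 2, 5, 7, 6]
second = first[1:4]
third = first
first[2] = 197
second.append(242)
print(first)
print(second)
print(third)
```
[9, 9, 197, 5, 7, 6]
[9, 2, 5, 242]
[9, 9, 197, 5, 7, 6]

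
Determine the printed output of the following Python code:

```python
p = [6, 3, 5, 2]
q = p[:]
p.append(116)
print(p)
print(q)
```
[6, 3, 5, 2, 116]
[6, 3, 5, 2]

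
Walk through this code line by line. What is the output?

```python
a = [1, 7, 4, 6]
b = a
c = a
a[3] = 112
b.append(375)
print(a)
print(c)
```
[1, 7, 4, 112, 375]
[1, 7, 4, 112, 375]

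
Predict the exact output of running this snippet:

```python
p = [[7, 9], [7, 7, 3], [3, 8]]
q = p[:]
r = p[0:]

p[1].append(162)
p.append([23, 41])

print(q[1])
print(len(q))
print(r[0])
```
[7, 7, 3, 162]
3
[7, 9]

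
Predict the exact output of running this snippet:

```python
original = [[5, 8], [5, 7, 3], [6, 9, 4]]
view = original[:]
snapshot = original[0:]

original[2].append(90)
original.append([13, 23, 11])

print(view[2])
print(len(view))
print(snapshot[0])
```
[6, 9, 4, 90]
3
[5, 8]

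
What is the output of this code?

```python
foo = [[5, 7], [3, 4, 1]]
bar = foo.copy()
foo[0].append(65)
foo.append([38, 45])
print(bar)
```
[[5, 7, 65], [3, 4, 1]]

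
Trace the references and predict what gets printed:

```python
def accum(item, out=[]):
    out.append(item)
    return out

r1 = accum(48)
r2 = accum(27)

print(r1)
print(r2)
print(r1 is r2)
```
[48, 27]
[48, 27]
True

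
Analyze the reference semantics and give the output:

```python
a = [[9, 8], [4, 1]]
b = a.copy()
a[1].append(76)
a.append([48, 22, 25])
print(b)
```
[[9, 8], [4, 1, 76]]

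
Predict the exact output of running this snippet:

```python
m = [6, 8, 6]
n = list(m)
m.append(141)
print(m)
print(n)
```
[6, 8, 6, 141]
[6, 8, 6]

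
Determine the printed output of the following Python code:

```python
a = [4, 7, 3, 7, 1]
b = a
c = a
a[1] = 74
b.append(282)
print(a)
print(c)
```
[4, 74, 3, 7, 1, 282]
[4, 74, 3, 7, 1, 282]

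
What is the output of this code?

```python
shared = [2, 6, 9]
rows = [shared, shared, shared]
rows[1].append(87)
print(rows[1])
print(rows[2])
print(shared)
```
[2, 6, 9, 87]
[2, 6, 9, 87]
[2, 6, 9, 87]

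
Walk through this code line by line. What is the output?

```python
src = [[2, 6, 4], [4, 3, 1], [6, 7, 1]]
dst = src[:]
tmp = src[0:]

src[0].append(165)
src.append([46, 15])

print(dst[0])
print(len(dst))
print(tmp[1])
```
[2, 6, 4, 165]
3
[4, 3, 1]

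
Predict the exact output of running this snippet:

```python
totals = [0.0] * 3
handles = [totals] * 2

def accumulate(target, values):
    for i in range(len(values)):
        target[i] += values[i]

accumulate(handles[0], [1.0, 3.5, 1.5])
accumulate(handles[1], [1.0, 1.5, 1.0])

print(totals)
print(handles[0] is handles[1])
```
[2.0, 5.0, 2.5]
True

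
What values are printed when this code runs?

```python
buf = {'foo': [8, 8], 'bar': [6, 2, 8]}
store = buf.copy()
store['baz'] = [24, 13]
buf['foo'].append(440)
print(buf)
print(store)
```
{'foo': [8, 8, 440], 'bar': [6, 2, 8]}
{'foo': [8, 8, 440], 'bar': [6, 2, 8], 'baz': [24, 13]}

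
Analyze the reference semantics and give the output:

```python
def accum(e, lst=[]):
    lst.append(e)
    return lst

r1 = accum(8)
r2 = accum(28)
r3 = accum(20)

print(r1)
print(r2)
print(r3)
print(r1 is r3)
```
[8, 28, 20]
[8, 28, 20]
[8, 28, 20]
True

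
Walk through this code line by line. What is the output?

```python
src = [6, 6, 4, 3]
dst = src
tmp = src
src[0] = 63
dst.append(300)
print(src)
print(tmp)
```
[63, 6, 4, 3, 300]
[63, 6, 4, 3, 300]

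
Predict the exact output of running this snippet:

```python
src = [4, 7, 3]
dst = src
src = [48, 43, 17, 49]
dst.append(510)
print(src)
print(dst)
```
[48, 43, 17, 49]
[4, 7, 3, 510]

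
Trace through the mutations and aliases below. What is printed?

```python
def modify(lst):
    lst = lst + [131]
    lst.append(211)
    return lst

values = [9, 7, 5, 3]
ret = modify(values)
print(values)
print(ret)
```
[9, 7, 5, 3]
[9, 7, 5, 3, 131, 211]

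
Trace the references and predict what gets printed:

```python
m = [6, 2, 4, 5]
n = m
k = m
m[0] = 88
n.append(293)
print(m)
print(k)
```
[88, 2, 4, 5, 293]
[88, 2, 4, 5, 293]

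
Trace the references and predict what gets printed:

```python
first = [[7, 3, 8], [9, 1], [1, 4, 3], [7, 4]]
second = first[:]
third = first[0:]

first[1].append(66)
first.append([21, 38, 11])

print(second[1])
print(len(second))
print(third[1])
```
[9, 1, 66]
4
[9, 1, 66]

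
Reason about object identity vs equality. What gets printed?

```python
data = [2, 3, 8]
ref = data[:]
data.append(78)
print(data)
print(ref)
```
[2, 3, 8, 78]
[2, 3, 8]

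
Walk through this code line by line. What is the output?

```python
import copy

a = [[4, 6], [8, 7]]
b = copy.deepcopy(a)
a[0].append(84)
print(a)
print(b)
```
[[4, 6, 84], [8, 7]]
[[4, 6], [8, 7]]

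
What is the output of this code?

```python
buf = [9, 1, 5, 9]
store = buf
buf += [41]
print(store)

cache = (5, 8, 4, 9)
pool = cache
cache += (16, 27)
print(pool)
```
[9, 1, 5, 9, 41]
(5, 8, 4, 9)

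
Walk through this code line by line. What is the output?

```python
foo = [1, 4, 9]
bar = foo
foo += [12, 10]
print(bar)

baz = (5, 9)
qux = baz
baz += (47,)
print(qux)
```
[1, 4, 9, 12, 10]
(5, 9)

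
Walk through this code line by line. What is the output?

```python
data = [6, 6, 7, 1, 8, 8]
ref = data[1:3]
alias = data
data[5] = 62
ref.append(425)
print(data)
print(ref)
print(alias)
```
[6, 6, 7, 1, 8, 62]
[6, 7, 425]
[6, 6, 7, 1, 8, 62]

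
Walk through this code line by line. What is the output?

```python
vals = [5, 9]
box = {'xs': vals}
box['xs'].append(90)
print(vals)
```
[5, 9, 90]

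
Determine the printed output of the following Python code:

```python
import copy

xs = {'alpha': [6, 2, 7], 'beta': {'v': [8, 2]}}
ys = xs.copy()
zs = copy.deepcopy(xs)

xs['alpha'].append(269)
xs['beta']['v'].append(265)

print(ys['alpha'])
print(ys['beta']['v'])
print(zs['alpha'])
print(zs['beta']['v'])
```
[6, 2, 7, 269]
[8, 2, 265]
[6, 2, 7]
[8, 2]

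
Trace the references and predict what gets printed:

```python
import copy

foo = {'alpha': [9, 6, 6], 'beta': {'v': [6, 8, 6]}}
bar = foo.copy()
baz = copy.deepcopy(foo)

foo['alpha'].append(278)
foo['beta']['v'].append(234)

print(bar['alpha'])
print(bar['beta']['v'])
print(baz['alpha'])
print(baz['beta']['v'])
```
[9, 6, 6, 278]
[6, 8, 6, 234]
[9, 6, 6]
[6, 8, 6]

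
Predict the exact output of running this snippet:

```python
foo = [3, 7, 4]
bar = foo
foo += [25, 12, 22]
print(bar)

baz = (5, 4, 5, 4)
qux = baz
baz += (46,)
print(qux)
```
[3, 7, 4, 25, 12, 22]
(5, 4, 5, 4)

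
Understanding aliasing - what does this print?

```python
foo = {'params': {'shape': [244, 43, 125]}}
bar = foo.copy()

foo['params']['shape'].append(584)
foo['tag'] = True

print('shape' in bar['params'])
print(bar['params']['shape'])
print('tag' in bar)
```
True
[244, 43, 125, 584]
False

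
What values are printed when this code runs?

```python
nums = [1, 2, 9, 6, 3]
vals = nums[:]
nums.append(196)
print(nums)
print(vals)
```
[1, 2, 9, 6, 3, 196]
[1, 2, 9, 6, 3]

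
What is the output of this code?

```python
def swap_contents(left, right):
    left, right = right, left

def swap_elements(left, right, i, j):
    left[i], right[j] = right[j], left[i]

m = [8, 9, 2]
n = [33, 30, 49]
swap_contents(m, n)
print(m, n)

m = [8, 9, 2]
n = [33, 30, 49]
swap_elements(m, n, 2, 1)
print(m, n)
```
[8, 9, 2] [33, 30, 49]
[8, 9, 30] [33, 2, 49]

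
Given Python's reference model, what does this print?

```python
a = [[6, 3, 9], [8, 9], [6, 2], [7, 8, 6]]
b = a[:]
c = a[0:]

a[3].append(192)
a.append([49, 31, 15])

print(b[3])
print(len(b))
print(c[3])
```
[7, 8, 6, 192]
4
[7, 8, 6, 192]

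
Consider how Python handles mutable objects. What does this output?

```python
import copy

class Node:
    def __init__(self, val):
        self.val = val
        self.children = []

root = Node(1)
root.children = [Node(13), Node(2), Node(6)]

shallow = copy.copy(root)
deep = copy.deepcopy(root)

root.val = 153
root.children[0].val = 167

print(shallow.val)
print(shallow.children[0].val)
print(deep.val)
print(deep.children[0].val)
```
1
167
1
13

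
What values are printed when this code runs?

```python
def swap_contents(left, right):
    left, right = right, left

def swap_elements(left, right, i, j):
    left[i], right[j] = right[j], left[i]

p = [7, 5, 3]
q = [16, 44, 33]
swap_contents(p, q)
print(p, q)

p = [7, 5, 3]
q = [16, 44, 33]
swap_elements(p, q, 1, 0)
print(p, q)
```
[7, 5, 3] [16, 44, 33]
[7, 16, 3] [5, 44, 33]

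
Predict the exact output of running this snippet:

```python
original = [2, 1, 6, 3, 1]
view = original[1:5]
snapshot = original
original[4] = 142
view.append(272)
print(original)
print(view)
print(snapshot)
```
[2, 1, 6, 3, 142]
[1, 6, 3, 1, 272]
[2, 1, 6, 3, 142]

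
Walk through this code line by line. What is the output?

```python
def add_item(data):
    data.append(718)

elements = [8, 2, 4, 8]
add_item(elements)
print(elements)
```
[8, 2, 4, 8, 718]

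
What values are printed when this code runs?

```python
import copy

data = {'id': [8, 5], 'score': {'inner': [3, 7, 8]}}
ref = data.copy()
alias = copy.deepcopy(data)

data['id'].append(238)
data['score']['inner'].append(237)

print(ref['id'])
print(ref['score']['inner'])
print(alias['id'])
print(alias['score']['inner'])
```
[8, 5, 238]
[3, 7, 8, 237]
[8, 5]
[3, 7, 8]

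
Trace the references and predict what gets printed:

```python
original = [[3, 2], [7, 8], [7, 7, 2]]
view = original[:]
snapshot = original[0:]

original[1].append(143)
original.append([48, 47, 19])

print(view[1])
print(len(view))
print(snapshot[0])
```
[7, 8, 143]
3
[3, 2]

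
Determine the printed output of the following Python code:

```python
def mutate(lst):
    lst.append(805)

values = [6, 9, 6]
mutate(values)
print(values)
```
[6, 9, 6, 805]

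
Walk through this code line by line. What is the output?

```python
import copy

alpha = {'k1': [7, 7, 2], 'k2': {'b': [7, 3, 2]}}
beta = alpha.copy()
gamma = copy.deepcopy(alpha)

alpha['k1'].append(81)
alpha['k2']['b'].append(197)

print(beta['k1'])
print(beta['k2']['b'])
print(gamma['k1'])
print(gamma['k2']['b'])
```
[7, 7, 2, 81]
[7, 3, 2, 197]
[7, 7, 2]
[7, 3, 2]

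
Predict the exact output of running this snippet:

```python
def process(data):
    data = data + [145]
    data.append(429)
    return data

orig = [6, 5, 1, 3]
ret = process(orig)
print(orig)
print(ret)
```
[6, 5, 1, 3]
[6, 5, 1, 3, 145, 429]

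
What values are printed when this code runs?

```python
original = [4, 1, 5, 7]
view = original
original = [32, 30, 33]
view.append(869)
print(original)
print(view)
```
[32, 30, 33]
[4, 1, 5, 7, 869]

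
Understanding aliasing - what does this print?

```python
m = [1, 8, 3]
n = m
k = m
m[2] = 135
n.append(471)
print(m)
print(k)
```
[1, 8, 135, 471]
[1, 8, 135, 471]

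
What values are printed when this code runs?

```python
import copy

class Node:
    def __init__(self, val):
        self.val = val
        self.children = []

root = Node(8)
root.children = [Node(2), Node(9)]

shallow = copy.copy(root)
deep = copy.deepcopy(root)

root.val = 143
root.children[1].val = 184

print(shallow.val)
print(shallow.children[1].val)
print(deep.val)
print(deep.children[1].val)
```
8
184
8
9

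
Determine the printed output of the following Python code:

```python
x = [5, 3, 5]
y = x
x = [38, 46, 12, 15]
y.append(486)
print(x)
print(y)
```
[38, 46, 12, 15]
[5, 3, 5, 486]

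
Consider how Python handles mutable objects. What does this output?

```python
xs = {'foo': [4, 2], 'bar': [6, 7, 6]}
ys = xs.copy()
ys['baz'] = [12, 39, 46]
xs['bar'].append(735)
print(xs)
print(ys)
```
{'foo': [4, 2], 'bar': [6, 7, 6, 735]}
{'foo': [4, 2], 'bar': [6, 7, 6, 735], 'baz': [12, 39, 46]}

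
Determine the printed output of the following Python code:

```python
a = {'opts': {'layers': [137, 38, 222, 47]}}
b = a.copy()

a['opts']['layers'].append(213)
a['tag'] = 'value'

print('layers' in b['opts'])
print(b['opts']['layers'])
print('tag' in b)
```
True
[137, 38, 222, 47, 213]
False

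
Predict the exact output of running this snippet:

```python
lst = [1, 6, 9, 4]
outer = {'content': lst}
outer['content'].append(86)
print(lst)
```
[1, 6, 9, 4, 86]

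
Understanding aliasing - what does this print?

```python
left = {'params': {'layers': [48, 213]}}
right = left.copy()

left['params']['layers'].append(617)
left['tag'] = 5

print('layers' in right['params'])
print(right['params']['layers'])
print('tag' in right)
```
True
[48, 213, 617]
False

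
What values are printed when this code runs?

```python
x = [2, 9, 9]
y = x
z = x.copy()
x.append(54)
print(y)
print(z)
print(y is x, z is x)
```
[2, 9, 9, 54]
[2, 9, 9]
True False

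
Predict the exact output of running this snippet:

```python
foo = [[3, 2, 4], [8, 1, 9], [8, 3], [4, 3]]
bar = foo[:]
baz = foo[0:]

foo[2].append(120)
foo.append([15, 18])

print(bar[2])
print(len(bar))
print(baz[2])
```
[8, 3, 120]
4
[8, 3, 120]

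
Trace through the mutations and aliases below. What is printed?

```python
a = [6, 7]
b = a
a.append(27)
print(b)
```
[6, 7, 27]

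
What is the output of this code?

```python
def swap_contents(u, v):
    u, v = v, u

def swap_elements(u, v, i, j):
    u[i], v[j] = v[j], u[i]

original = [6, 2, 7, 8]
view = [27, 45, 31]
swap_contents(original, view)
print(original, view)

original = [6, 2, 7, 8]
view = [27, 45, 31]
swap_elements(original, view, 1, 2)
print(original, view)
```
[6, 2, 7, 8] [27, 45, 31]
[6, 31, 7, 8] [27, 45, 2]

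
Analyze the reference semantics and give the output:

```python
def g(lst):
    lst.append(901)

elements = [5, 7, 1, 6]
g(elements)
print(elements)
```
[5, 7, 1, 6, 901]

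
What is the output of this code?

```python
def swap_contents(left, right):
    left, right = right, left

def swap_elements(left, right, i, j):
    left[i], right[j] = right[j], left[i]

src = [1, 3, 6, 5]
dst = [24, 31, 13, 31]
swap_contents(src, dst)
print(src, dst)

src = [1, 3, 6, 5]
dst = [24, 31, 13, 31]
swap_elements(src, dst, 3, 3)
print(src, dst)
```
[1, 3, 6, 5] [24, 31, 13, 31]
[1, 3, 6, 31] [24, 31, 13, 5]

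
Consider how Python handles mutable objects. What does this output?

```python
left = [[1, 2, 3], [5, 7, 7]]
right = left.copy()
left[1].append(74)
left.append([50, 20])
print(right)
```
[[1, 2, 3], [5, 7, 7, 74]]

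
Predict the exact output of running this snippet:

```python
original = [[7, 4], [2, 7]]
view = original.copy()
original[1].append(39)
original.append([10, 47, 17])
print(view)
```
[[7, 4], [2, 7, 39]]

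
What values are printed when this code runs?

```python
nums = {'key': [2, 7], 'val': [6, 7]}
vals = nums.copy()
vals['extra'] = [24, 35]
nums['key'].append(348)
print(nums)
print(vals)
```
{'key': [2, 7, 348], 'val': [6, 7]}
{'key': [2, 7, 348], 'val': [6, 7], 'extra': [24, 35]}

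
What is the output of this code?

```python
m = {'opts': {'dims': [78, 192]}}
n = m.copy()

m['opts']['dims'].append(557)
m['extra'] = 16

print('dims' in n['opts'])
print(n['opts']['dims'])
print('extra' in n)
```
True
[78, 192, 557]
False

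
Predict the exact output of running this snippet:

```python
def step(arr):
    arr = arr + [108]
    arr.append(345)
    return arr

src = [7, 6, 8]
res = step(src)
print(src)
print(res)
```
[7, 6, 8]
[7, 6, 8, 108, 345]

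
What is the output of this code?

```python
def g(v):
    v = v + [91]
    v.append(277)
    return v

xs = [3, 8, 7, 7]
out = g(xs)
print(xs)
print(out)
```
[3, 8, 7, 7]
[3, 8, 7, 7, 91, 277]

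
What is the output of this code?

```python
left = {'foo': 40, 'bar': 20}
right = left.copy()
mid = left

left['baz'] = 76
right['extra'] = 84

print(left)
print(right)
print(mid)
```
{'foo': 40, 'bar': 20, 'baz': 76}
{'foo': 40, 'bar': 20, 'extra': 84}
{'foo': 40, 'bar': 20, 'baz': 76}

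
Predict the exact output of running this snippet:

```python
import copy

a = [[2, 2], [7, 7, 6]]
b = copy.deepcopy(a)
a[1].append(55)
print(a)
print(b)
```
[[2, 2], [7, 7, 6, 55]]
[[2, 2], [7, 7, 6]]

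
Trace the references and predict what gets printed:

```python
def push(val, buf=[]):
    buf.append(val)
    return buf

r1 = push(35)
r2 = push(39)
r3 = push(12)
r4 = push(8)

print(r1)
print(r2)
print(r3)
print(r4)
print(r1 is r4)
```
[35, 39, 12, 8]
[35, 39, 12, 8]
[35, 39, 12, 8]
[35, 39, 12, 8]
True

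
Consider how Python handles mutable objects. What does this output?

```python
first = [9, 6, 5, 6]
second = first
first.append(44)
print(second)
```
[9, 6, 5, 6, 44]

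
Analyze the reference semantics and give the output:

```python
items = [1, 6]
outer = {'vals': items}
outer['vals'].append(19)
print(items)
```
[1, 6, 19]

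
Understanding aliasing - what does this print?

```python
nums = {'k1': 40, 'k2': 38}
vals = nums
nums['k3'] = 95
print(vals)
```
{'k1': 40, 'k2': 38, 'k3': 95}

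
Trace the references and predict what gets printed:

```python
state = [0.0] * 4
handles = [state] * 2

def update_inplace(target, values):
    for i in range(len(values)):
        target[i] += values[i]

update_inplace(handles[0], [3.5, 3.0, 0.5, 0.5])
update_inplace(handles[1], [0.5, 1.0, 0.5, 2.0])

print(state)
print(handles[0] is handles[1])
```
[4.0, 4.0, 1.0, 2.5]
True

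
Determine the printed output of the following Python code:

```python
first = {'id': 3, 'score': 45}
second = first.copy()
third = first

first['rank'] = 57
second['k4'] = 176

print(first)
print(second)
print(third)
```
{'id': 3, 'score': 45, 'rank': 57}
{'id': 3, 'score': 45, 'k4': 176}
{'id': 3, 'score': 45, 'rank': 57}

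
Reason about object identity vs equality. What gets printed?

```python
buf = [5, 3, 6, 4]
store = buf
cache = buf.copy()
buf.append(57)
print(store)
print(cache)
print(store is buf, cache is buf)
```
[5, 3, 6, 4, 57]
[5, 3, 6, 4]
True False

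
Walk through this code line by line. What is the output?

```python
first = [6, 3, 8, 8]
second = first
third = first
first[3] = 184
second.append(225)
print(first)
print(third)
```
[6, 3, 8, 184, 225]
[6, 3, 8, 184, 225]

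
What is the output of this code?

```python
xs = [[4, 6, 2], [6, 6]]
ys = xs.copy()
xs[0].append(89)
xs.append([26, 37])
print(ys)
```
[[4, 6, 2, 89], [6, 6]]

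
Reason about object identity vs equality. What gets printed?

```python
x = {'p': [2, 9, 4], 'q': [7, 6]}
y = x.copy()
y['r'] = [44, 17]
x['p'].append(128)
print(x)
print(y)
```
{'p': [2, 9, 4, 128], 'q': [7, 6]}
{'p': [2, 9, 4, 128], 'q': [7, 6], 'r': [44, 17]}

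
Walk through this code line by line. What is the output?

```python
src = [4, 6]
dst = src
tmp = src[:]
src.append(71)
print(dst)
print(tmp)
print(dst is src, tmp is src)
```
[4, 6, 71]
[4, 6]
True False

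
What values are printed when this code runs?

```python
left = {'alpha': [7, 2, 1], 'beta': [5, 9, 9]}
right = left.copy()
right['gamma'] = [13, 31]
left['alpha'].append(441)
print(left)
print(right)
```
{'alpha': [7, 2, 1, 441], 'beta': [5, 9, 9]}
{'alpha': [7, 2, 1, 441], 'beta': [5, 9, 9], 'gamma': [13, 31]}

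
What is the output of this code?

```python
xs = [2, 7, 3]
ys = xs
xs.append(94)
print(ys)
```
[2, 7, 3, 94]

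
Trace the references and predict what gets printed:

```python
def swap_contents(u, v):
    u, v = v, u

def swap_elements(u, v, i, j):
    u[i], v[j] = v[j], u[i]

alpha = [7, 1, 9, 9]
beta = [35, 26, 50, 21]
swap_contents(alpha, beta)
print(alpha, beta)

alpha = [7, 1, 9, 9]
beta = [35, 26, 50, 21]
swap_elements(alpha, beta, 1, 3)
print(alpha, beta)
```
[7, 1, 9, 9] [35, 26, 50, 21]
[7, 21, 9, 9] [35, 26, 50, 1]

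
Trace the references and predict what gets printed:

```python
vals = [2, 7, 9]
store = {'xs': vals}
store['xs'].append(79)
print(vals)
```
[2, 7, 9, 79]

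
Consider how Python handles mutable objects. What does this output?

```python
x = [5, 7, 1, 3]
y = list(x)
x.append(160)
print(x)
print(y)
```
[5, 7, 1, 3, 160]
[5, 7, 1, 3]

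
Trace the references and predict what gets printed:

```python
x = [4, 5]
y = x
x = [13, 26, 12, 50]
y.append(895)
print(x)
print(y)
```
[13, 26, 12, 50]
[4, 5, 895]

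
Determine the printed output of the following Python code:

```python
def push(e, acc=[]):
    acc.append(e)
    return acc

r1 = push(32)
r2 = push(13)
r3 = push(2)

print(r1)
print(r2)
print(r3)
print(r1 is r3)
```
[32, 13, 2]
[32, 13, 2]
[32, 13, 2]
True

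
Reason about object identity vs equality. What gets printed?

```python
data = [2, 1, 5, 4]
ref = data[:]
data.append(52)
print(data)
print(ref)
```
[2, 1, 5, 4, 52]
[2, 1, 5, 4]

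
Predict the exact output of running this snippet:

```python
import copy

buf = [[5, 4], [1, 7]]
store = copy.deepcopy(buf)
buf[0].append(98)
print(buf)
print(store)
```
[[5, 4, 98], [1, 7]]
[[5, 4], [1, 7]]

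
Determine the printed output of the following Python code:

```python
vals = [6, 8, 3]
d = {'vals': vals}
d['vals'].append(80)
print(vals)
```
[6, 8, 3, 80]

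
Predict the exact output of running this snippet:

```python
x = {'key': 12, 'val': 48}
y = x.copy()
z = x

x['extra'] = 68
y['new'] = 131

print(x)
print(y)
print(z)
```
{'key': 12, 'val': 48, 'extra': 68}
{'key': 12, 'val': 48, 'new': 131}
{'key': 12, 'val': 48, 'extra': 68}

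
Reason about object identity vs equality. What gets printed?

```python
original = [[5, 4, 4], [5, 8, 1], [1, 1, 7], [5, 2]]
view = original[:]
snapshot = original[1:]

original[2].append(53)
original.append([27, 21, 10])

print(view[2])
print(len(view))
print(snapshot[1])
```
[1, 1, 7, 53]
4
[1, 1, 7, 53]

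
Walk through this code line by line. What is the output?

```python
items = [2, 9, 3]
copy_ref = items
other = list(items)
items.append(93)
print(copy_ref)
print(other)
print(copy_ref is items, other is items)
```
[2, 9, 3, 93]
[2, 9, 3]
True False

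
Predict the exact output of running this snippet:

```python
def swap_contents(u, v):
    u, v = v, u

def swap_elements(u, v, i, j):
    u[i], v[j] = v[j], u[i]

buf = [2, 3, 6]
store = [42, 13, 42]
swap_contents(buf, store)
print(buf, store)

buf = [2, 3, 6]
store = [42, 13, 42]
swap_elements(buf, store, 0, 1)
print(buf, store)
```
[2, 3, 6] [42, 13, 42]
[13, 3, 6] [42, 2, 42]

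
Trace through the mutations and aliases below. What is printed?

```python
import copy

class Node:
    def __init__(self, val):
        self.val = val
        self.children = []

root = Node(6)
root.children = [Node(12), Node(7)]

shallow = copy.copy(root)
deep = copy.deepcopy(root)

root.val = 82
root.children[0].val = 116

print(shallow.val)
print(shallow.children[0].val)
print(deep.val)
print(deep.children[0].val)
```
6
116
6
12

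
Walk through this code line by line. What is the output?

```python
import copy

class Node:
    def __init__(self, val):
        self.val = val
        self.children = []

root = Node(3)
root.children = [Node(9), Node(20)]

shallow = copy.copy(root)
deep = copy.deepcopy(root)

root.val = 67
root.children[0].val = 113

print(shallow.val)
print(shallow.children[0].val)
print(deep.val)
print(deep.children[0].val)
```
3
113
3
9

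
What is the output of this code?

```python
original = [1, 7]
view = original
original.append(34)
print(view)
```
[1, 7, 34]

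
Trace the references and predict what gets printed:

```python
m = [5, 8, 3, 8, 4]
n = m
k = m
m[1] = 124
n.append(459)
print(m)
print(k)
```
[5, 124, 3, 8, 4, 459]
[5, 124, 3, 8, 4, 459]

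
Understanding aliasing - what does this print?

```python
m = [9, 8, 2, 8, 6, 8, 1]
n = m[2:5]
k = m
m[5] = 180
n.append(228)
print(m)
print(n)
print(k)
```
[9, 8, 2, 8, 6, 180, 1]
[2, 8, 6, 228]
[9, 8, 2, 8, 6, 180, 1]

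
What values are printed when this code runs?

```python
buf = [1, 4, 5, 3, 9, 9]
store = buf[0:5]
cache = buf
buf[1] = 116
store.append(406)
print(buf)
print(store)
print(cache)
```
[1, 116, 5, 3, 9, 9]
[1, 4, 5, 3, 9, 406]
[1, 116, 5, 3, 9, 9]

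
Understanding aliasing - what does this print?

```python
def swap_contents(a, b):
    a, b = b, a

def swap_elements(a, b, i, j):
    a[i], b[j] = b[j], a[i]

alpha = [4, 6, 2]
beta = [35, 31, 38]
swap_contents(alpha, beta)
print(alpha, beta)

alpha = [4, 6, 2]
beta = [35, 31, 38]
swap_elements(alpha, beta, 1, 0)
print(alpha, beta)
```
[4, 6, 2] [35, 31, 38]
[4, 35, 2] [6, 31, 38]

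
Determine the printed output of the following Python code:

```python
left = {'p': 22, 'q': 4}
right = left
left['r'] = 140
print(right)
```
{'p': 22, 'q': 4, 'r': 140}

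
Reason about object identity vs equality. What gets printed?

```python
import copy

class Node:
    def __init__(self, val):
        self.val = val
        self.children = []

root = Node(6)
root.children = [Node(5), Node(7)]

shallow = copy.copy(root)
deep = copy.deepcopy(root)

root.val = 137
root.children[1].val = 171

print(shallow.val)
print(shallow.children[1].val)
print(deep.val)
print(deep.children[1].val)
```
6
171
6
7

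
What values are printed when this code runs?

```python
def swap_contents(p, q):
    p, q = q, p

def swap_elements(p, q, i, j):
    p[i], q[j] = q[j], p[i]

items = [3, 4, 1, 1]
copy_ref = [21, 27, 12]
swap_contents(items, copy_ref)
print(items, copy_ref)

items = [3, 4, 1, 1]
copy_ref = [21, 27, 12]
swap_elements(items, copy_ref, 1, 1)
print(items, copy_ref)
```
[3, 4, 1, 1] [21, 27, 12]
[3, 27, 1, 1] [21, 4, 12]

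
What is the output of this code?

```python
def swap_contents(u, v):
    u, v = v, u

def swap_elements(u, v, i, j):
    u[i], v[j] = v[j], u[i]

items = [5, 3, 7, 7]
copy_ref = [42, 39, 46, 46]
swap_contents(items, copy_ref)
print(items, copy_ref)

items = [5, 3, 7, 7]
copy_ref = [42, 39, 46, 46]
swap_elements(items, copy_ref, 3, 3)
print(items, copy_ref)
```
[5, 3, 7, 7] [42, 39, 46, 46]
[5, 3, 7, 46] [42, 39, 46, 7]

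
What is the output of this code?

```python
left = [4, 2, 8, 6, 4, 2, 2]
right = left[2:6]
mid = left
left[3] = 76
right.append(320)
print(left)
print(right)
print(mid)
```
[4, 2, 8, 76, 4, 2, 2]
[8, 6, 4, 2, 320]
[4, 2, 8, 76, 4, 2, 2]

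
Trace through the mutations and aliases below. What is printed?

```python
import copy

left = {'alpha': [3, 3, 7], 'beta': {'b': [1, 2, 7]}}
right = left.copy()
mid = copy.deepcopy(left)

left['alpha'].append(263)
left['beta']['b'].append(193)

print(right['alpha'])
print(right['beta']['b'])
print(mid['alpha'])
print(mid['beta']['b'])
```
[3, 3, 7, 263]
[1, 2, 7, 193]
[3, 3, 7]
[1, 2, 7]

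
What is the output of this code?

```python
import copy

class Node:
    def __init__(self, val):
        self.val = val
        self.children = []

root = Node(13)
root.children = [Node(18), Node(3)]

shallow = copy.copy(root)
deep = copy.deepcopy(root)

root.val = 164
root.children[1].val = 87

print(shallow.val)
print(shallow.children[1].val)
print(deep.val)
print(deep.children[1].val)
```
13
87
13
3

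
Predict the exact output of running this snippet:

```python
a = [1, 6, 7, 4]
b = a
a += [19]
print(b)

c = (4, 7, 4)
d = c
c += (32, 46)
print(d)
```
[1, 6, 7, 4, 19]
(4, 7, 4)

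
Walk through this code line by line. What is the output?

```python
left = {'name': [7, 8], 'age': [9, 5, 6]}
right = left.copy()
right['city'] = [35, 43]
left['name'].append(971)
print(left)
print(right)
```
{'name': [7, 8, 971], 'age': [9, 5, 6]}
{'name': [7, 8, 971], 'age': [9, 5, 6], 'city': [35, 43]}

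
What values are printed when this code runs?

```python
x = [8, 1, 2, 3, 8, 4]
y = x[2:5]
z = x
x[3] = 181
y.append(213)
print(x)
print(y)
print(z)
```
[8, 1, 2, 181, 8, 4]
[2, 3, 8, 213]
[8, 1, 2, 181, 8, 4]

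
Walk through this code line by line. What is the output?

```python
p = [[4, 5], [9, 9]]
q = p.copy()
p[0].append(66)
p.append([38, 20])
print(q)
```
[[4, 5, 66], [9, 9]]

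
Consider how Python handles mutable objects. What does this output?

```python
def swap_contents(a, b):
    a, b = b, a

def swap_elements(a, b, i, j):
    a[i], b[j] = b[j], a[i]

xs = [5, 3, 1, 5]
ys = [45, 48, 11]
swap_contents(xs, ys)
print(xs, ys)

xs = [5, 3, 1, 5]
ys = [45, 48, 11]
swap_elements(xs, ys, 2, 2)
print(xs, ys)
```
[5, 3, 1, 5] [45, 48, 11]
[5, 3, 11, 5] [45, 48, 1]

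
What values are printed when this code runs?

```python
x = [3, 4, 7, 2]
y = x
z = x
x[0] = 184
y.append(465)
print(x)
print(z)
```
[184, 4, 7, 2, 465]
[184, 4, 7, 2, 465]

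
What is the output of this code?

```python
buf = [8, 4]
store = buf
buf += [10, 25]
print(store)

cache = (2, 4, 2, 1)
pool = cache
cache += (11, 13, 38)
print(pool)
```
[8, 4, 10, 25]
(2, 4, 2, 1)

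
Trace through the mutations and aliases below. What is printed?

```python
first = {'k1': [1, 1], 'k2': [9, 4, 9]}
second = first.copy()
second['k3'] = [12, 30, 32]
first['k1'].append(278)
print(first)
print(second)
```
{'k1': [1, 1, 278], 'k2': [9, 4, 9]}
{'k1': [1, 1, 278], 'k2': [9, 4, 9], 'k3': [12, 30, 32]}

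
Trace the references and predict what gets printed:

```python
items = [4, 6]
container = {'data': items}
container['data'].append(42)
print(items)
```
[4, 6, 42]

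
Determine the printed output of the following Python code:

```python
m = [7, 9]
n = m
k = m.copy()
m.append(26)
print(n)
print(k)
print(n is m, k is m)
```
[7, 9, 26]
[7, 9]
True False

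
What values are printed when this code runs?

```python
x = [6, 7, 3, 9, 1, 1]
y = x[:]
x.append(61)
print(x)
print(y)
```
[6, 7, 3, 9, 1, 1, 61]
[6, 7, 3, 9, 1, 1]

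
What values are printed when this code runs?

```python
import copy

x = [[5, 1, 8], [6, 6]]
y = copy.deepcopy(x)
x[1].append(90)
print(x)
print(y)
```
[[5, 1, 8], [6, 6, 90]]
[[5, 1, 8], [6, 6]]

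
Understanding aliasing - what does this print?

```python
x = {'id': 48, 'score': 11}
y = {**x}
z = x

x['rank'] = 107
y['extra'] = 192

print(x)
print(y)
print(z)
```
{'id': 48, 'score': 11, 'rank': 107}
{'id': 48, 'score': 11, 'extra': 192}
{'id': 48, 'score': 11, 'rank': 107}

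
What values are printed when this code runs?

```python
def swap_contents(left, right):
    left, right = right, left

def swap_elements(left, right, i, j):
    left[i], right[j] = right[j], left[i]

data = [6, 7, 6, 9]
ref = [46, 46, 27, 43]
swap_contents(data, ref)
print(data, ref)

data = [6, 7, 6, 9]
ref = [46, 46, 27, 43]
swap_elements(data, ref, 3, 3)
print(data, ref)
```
[6, 7, 6, 9] [46, 46, 27, 43]
[6, 7, 6, 43] [46, 46, 27, 9]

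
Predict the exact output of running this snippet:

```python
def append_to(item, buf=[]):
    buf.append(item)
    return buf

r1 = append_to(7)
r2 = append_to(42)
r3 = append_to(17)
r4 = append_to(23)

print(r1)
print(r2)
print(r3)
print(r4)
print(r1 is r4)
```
[7, 42, 17, 23]
[7, 42, 17, 23]
[7, 42, 17, 23]
[7, 42, 17, 23]
True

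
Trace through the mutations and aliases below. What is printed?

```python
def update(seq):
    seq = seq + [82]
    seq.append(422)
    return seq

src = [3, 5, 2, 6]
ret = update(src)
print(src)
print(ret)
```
[3, 5, 2, 6]
[3, 5, 2, 6, 82, 422]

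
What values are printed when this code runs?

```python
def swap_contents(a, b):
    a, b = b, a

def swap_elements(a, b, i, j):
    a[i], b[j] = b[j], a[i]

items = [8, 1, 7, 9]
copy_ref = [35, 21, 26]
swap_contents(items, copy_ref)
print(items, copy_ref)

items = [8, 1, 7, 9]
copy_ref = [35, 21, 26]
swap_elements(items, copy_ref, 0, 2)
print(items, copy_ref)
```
[8, 1, 7, 9] [35, 21, 26]
[26, 1, 7, 9] [35, 21, 8]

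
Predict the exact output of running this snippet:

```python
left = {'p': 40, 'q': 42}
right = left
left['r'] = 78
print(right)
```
{'p': 40, 'q': 42, 'r': 78}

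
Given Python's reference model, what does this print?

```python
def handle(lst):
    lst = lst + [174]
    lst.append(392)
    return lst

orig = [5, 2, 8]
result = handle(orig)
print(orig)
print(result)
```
[5, 2, 8]
[5, 2, 8, 174, 392]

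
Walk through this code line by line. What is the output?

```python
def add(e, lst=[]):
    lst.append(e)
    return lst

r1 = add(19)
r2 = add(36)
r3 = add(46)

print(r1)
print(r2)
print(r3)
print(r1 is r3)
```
[19, 36, 46]
[19, 36, 46]
[19, 36, 46]
True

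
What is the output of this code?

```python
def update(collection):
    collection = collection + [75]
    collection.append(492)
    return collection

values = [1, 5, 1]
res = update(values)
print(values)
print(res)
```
[1, 5, 1]
[1, 5, 1, 75, 492]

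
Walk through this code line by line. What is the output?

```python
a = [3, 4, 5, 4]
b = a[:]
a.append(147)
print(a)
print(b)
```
[3, 4, 5, 4, 147]
[3, 4, 5, 4]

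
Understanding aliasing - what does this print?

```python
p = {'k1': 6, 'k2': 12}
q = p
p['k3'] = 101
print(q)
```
{'k1': 6, 'k2': 12, 'k3': 101}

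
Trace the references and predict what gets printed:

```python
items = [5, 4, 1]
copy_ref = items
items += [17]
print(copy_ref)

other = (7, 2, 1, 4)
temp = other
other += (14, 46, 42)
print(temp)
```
[5, 4, 1, 17]
(7, 2, 1, 4)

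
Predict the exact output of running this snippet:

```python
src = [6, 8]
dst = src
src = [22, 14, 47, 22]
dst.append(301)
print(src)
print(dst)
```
[22, 14, 47, 22]
[6, 8, 301]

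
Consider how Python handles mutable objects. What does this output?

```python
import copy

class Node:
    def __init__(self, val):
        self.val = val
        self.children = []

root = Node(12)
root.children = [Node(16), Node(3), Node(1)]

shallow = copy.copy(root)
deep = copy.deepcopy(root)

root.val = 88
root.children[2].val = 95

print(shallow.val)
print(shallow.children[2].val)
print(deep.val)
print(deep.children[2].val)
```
12
95
12
1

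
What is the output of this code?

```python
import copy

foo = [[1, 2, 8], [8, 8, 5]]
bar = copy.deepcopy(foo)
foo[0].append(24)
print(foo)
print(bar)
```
[[1, 2, 8, 24], [8, 8, 5]]
[[1, 2, 8], [8, 8, 5]]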